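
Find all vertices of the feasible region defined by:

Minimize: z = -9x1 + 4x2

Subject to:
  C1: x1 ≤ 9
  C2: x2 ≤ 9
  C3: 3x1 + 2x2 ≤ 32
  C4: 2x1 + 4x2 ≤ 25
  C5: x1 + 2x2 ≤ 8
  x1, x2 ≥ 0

(0, 0), (8, 0), (0, 4)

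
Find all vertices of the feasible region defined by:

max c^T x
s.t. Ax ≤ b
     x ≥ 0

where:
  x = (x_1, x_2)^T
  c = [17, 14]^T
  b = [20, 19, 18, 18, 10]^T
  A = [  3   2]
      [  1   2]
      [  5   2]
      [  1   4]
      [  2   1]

(0, 0), (3.6, 0), (2, 4), (0, 4.5)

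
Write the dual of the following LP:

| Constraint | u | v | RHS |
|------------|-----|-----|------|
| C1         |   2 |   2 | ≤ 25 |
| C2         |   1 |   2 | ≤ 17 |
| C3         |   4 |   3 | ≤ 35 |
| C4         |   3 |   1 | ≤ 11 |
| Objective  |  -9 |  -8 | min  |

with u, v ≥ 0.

Primal min cᵀx s.t. Ax ≤ b, x ≥ 0  →  Dual max −bᵀy s.t. Aᵀy ≥ −c, y ≥ 0.

Maximize: z = -25y1 - 17y2 - 35y3 - 11y4

Subject to:
  2y1 + y2 + 4y3 + 3y4 ≥ 9
  2y1 + 2y2 + 3y3 + y4 ≥ 8
  y1, y2, y3, y4 ≥ 0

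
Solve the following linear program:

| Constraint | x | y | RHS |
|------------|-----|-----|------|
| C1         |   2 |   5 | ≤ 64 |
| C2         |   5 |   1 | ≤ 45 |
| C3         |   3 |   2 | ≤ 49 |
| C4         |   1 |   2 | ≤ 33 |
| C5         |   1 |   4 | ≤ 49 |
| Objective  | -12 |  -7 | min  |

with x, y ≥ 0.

Evaluate the objective at each vertex of the feasible region:
  z(0, 0) = 0
  z(9, 0) = -108
  z(7, 10) = -154  ←
  z(3.667, 11.33) = -123.3
  z(0, 12.25) = -85.75
The minimum is at x = 7, y = 10.

x = 7, y = 10, z = -154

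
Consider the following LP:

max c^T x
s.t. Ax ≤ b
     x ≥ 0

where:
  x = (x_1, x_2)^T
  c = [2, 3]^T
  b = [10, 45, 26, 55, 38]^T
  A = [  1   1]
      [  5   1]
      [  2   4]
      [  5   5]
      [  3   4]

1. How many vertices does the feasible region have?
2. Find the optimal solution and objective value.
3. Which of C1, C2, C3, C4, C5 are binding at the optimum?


1. 5
2. x_1 = 7, x_2 = 3, z = 23
3. C1, C3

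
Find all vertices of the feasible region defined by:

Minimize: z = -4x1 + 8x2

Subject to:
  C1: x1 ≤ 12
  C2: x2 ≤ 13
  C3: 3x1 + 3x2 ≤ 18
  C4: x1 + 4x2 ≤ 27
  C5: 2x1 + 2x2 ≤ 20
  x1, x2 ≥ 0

(0, 0), (6, 0), (0, 6)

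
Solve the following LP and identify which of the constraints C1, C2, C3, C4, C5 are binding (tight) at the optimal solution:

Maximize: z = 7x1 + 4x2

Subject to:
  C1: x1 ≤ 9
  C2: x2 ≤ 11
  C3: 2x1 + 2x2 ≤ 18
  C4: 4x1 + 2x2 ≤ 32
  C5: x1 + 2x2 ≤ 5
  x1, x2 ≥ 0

At x1 = 5, x2 = 0, compute slack b - a·x for each constraint:
  C1: 9 − 5 = 4  (slack)
  C2: 11 − 0 = 11  (slack)
  C3: 18 − 10 = 8  (slack)
  C4: 32 − 20 = 12  (slack)
  C5: 5 − 5 = 0  (binding)

Optimal: x1 = 5, x2 = 0
Binding: C5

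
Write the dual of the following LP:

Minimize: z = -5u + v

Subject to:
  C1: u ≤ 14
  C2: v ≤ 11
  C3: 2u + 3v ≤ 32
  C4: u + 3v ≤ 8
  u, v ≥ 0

Primal min cᵀx s.t. Ax ≤ b, x ≥ 0  →  Dual max −bᵀy s.t. Aᵀy ≥ −c, y ≥ 0.

Maximize: z = -14y1 - 11y2 - 32y3 - 8y4

Subject to:
  y1 + 2y3 + y4 ≥ 5
  y2 + 3y3 + 3y4 ≥ -1
  y1, y2, y3, y4 ≥ 0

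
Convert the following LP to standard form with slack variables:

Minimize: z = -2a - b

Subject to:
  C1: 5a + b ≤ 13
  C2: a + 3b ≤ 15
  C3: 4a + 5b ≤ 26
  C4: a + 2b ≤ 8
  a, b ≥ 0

min z = -2a - b

s.t.
  5a + b + s1 = 13
  a + 3b + s2 = 15
  4a + 5b + s3 = 26
  a + 2b + s4 = 8
  a, b, s1, s2, s3, s4 ≥ 0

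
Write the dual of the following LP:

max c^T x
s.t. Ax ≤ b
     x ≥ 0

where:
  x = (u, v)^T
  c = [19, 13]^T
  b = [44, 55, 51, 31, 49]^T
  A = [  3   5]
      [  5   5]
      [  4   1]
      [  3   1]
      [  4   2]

Primal max cᵀx s.t. Ax ≤ b, x ≥ 0  →  Dual min bᵀy s.t. Aᵀy ≥ c, y ≥ 0.

Minimize: z = 44y1 + 55y2 + 51y3 + 31y4 + 49y5

Subject to:
  3y1 + 5y2 + 4y3 + 3y4 + 4y5 ≥ 19
  5y1 + 5y2 + y3 + y4 + 2y5 ≥ 13
  y1, y2, y3, y4, y5 ≥ 0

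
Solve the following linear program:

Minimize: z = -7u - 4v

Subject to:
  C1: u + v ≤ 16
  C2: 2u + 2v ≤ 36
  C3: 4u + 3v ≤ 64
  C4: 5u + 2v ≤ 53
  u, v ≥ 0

Evaluate the objective at each vertex of the feasible region:
  z(0, 0) = 0
  z(10.6, 0) = -74.2
  z(7, 9) = -85  ←
  z(0, 16) = -64
The minimum is at u = 7, v = 9.

u = 7, v = 9, z = -85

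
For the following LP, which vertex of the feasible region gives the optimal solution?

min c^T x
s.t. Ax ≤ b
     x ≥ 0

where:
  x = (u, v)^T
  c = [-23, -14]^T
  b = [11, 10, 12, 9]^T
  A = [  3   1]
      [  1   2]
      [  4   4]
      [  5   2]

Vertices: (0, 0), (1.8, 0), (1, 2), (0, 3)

Evaluate the objective at each vertex of the feasible region:
  z(0, 0) = 0
  z(1.8, 0) = -41.4
  z(1, 2) = -51  ←
  z(0, 3) = -42
The minimum is at u = 1, v = 2.

(1, 2)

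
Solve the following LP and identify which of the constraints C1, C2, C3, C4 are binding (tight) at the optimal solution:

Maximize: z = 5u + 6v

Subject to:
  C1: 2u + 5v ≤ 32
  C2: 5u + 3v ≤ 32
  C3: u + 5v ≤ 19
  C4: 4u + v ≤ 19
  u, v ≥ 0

At u = 4, v = 3, compute slack b - a·x for each constraint:
  C1: 32 − 23 = 9  (slack)
  C2: 32 − 29 = 3  (slack)
  C3: 19 − 19 = 0  (binding)
  C4: 19 − 19 = 0  (binding)

Optimal: u = 4, v = 3
Binding: C3, C4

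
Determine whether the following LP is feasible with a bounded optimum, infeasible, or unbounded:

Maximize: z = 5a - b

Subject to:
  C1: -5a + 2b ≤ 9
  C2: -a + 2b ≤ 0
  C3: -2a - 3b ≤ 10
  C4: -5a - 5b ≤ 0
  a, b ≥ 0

Unbounded (objective can increase without bound)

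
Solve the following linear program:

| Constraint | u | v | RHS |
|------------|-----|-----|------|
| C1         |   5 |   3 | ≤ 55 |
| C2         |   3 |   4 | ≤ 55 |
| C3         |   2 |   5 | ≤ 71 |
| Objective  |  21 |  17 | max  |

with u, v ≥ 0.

Evaluate the objective at each vertex of the feasible region:
  z(0, 0) = 0
  z(11, 0) = 231
  z(5, 10) = 275  ←
  z(0, 13.75) = 233.8
The maximum is at u = 5, v = 10.

u = 5, v = 10, z = 275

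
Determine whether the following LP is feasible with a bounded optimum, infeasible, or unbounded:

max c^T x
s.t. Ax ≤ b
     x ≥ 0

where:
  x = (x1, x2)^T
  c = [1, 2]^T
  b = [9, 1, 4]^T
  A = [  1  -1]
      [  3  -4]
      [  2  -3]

Unbounded (objective can increase without bound)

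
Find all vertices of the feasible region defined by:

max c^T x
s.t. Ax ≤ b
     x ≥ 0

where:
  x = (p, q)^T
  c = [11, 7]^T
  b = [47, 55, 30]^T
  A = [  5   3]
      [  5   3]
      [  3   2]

(0, 0), (9.4, 0), (4, 9), (0, 15)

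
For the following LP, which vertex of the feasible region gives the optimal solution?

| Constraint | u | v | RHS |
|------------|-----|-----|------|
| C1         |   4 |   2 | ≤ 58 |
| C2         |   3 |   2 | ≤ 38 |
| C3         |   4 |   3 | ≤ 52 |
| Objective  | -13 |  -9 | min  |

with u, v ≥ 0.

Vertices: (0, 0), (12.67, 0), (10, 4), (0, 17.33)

Evaluate the objective at each vertex of the feasible region:
  z(0, 0) = 0
  z(12.67, 0) = -164.7
  z(10, 4) = -166  ←
  z(0, 17.33) = -156
The minimum is at u = 10, v = 4.

(10, 4)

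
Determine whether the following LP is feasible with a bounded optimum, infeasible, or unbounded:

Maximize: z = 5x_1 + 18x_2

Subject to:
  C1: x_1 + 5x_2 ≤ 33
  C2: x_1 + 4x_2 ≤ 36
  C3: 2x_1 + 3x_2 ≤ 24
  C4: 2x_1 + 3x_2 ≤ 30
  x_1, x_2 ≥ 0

Feasible with a bounded optimal solution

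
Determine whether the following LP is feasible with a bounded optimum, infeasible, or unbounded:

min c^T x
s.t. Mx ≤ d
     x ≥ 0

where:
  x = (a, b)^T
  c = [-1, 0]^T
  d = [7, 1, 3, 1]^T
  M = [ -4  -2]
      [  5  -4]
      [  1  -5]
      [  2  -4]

Unbounded (objective can decrease without bound)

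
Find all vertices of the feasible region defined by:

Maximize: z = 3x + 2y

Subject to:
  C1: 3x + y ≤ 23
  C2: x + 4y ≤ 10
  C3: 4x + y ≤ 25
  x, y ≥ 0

(0, 0), (6.25, 0), (6, 1), (0, 2.5)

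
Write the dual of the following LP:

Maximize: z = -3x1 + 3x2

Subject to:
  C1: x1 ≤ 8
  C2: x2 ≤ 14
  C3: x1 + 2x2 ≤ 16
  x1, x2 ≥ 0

Primal max cᵀx s.t. Ax ≤ b, x ≥ 0  →  Dual min bᵀy s.t. Aᵀy ≥ c, y ≥ 0.

Minimize: z = 8y1 + 14y2 + 16y3

Subject to:
  y1 + y3 ≥ -3
  y2 + 2y3 ≥ 3
  y1, y2, y3 ≥ 0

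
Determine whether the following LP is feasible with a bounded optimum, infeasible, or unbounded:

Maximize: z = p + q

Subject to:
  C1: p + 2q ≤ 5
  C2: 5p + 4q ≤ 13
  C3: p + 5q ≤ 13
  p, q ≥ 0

Feasible with a bounded optimal solution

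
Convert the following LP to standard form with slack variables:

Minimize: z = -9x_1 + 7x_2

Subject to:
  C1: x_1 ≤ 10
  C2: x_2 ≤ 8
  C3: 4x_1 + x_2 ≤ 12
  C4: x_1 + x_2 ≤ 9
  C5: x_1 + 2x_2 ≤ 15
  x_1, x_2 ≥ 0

min z = -9x_1 + 7x_2

s.t.
  x_1 + s1 = 10
  x_2 + s2 = 8
  4x_1 + x_2 + s3 = 12
  x_1 + x_2 + s4 = 9
  x_1 + 2x_2 + s5 = 15
  x_1, x_2, s1, s2, s3, s4, s5 ≥ 0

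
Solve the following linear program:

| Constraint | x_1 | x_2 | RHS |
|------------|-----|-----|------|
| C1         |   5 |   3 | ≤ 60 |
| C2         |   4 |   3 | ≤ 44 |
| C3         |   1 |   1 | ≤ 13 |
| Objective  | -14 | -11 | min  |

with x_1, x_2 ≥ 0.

Evaluate the objective at each vertex of the feasible region:
  z(0, 0) = 0
  z(11, 0) = -154
  z(5, 8) = -158  ←
  z(0, 13) = -143
The minimum is at x_1 = 5, x_2 = 8.

x_1 = 5, x_2 = 8, z = -158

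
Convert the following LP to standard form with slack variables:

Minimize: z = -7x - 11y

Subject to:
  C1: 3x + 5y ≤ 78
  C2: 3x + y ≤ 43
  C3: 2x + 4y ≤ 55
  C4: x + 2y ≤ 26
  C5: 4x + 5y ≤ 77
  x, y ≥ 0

min z = -7x - 11y

s.t.
  3x + 5y + s1 = 78
  3x + y + s2 = 43
  2x + 4y + s3 = 55
  x + 2y + s4 = 26
  4x + 5y + s5 = 77
  x, y, s1, s2, s3, s4, s5 ≥ 0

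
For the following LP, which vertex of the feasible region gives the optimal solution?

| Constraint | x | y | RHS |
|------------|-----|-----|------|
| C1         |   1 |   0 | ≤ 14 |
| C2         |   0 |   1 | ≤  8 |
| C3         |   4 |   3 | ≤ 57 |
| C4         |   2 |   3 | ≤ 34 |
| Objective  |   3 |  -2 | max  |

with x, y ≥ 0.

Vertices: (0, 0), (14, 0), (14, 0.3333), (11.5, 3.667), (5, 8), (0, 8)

Evaluate the objective at each vertex of the feasible region:
  z(0, 0) = 0
  z(14, 0) = 42  ←
  z(14, 0.3333) = 41.33
  z(11.5, 3.667) = 27.17
  z(5, 8) = -1
  z(0, 8) = -16
The maximum is at x = 14, y = 0.

(14, 0)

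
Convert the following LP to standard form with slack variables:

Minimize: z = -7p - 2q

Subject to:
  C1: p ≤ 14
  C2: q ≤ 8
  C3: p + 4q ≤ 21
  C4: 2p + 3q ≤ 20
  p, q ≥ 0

min z = -7p - 2q

s.t.
  p + s1 = 14
  q + s2 = 8
  p + 4q + s3 = 21
  2p + 3q + s4 = 20
  p, q, s1, s2, s3, s4 ≥ 0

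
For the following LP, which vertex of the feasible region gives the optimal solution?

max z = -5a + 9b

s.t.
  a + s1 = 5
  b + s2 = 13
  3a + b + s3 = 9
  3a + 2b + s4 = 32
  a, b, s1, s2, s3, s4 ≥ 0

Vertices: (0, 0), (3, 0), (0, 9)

Evaluate the objective at each vertex of the feasible region:
  z(0, 0) = 0
  z(3, 0) = -15
  z(0, 9) = 81  ←
The maximum is at a = 0, b = 9.

(0, 9)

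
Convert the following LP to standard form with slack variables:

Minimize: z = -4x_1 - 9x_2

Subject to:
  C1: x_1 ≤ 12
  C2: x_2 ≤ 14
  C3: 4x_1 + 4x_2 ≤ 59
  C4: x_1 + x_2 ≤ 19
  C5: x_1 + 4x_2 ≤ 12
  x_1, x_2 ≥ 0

min z = -4x_1 - 9x_2

s.t.
  x_1 + s1 = 12
  x_2 + s2 = 14
  4x_1 + 4x_2 + s3 = 59
  x_1 + x_2 + s4 = 19
  x_1 + 4x_2 + s5 = 12
  x_1, x_2, s1, s2, s3, s4, s5 ≥ 0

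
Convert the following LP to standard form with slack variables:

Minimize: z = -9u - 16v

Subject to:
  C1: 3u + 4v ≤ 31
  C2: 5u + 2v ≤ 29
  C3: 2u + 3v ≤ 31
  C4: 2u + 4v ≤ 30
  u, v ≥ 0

min z = -9u - 16v

s.t.
  3u + 4v + s1 = 31
  5u + 2v + s2 = 29
  2u + 3v + s3 = 31
  2u + 4v + s4 = 30
  u, v, s1, s2, s3, s4 ≥ 0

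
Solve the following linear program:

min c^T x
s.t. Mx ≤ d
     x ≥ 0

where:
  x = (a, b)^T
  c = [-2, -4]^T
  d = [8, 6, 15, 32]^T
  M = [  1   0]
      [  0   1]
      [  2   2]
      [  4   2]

Evaluate the objective at each vertex of the feasible region:
  z(0, 0) = 0
  z(7.5, 0) = -15
  z(1.5, 6) = -27  ←
  z(0, 6) = -24
The minimum is at a = 1.5, b = 6.

a = 1.5, b = 6, z = -27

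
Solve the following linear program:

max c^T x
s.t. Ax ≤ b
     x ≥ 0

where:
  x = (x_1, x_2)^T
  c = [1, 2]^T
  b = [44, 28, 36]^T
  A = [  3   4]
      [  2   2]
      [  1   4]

Evaluate the objective at each vertex of the feasible region:
  z(0, 0) = 0
  z(14, 0) = 14
  z(12, 2) = 16
  z(4, 8) = 20  ←
  z(0, 9) = 18
The maximum is at x_1 = 4, x_2 = 8.

x_1 = 4, x_2 = 8, z = 20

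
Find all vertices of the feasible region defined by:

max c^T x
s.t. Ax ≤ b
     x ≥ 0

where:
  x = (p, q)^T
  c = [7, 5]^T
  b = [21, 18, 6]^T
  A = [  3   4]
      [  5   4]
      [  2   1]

(0, 0), (3, 0), (2, 2), (0, 4.5)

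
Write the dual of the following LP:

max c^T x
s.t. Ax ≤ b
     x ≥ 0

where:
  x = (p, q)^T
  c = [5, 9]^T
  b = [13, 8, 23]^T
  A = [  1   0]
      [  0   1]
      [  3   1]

Primal max cᵀx s.t. Ax ≤ b, x ≥ 0  →  Dual min bᵀy s.t. Aᵀy ≥ c, y ≥ 0.

Minimize: z = 13y1 + 8y2 + 23y3

Subject to:
  y1 + 3y3 ≥ 5
  y2 + y3 ≥ 9
  y1, y2, y3 ≥ 0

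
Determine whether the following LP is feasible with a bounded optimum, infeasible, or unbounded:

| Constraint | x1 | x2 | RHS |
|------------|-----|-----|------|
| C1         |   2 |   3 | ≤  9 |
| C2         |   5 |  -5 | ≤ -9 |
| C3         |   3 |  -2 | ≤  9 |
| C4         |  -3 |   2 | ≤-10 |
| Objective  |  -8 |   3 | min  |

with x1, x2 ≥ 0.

Infeasible (no feasible solution exists)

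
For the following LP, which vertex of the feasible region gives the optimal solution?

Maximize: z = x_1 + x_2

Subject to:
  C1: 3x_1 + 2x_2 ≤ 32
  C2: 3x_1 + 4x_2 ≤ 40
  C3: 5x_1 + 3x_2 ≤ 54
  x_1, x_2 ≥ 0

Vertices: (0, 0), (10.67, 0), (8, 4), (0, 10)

Evaluate the objective at each vertex of the feasible region:
  z(0, 0) = 0
  z(10.67, 0) = 10.67
  z(8, 4) = 12  ←
  z(0, 10) = 10
The maximum is at x_1 = 8, x_2 = 4.

(8, 4)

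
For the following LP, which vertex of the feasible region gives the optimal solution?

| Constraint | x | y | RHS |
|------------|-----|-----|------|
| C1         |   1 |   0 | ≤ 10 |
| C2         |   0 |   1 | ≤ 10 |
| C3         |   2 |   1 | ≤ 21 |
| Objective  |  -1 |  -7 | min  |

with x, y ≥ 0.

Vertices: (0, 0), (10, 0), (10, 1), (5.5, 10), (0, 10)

Evaluate the objective at each vertex of the feasible region:
  z(0, 0) = 0
  z(10, 0) = -10
  z(10, 1) = -17
  z(5.5, 10) = -75.5  ←
  z(0, 10) = -70
The minimum is at x = 5.5, y = 10.

(5.5, 10)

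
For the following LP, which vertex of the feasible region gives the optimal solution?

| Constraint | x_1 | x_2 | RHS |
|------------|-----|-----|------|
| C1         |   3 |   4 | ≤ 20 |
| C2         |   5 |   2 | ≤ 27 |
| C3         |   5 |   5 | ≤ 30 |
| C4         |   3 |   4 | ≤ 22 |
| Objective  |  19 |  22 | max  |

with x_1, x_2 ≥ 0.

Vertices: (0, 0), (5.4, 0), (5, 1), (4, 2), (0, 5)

Evaluate the objective at each vertex of the feasible region:
  z(0, 0) = 0
  z(5.4, 0) = 102.6
  z(5, 1) = 117
  z(4, 2) = 120  ←
  z(0, 5) = 110
The maximum is at x_1 = 4, x_2 = 2.

(4, 2)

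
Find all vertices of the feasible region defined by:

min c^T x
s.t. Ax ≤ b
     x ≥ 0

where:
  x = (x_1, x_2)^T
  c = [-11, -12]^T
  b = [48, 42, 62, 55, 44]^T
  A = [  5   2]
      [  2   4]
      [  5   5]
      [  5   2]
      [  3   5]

(0, 0), (9.6, 0), (8, 4), (0, 8.8)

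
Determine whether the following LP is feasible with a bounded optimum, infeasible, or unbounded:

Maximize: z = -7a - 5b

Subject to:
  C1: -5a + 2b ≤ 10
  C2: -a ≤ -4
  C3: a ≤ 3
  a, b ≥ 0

Infeasible (no feasible solution exists)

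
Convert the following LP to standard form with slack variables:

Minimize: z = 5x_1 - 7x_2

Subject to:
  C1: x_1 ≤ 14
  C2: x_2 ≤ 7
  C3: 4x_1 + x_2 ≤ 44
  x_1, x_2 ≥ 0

min z = 5x_1 - 7x_2

s.t.
  x_1 + s1 = 14
  x_2 + s2 = 7
  4x_1 + x_2 + s3 = 44
  x_1, x_2, s1, s2, s3 ≥ 0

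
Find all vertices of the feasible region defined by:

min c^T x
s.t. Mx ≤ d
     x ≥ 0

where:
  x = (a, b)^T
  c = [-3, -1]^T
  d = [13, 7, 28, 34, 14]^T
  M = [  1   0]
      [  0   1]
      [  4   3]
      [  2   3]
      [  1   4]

(0, 0), (7, 0), (5.385, 2.154), (0, 3.5)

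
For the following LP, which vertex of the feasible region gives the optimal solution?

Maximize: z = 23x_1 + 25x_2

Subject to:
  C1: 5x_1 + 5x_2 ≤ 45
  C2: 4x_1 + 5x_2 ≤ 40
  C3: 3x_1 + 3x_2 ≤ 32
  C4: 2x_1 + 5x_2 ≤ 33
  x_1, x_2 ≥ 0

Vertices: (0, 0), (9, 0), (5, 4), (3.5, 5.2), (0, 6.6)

Evaluate the objective at each vertex of the feasible region:
  z(0, 0) = 0
  z(9, 0) = 207
  z(5, 4) = 215  ←
  z(3.5, 5.2) = 210.5
  z(0, 6.6) = 165
The maximum is at x_1 = 5, x_2 = 4.

(5, 4)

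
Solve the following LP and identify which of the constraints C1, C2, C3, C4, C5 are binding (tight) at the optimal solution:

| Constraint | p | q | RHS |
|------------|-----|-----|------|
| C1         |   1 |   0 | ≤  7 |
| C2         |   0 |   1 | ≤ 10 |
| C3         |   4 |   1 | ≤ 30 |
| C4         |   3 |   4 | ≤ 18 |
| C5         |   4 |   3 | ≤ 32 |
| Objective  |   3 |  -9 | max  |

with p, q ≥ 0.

At p = 6, q = 0, compute slack b - a·x for each constraint:
  C1: 7 − 6 = 1  (slack)
  C2: 10 − 0 = 10  (slack)
  C3: 30 − 24 = 6  (slack)
  C4: 18 − 18 = 0  (binding)
  C5: 32 − 24 = 8  (slack)

Optimal: p = 6, q = 0
Binding: C4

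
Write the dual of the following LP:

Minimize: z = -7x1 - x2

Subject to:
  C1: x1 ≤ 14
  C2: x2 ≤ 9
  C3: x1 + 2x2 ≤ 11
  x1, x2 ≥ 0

Primal min cᵀx s.t. Ax ≤ b, x ≥ 0  →  Dual max −bᵀy s.t. Aᵀy ≥ −c, y ≥ 0.

Maximize: z = -14y1 - 9y2 - 11y3

Subject to:
  y1 + y3 ≥ 7
  y2 + 2y3 ≥ 1
  y1, y2, y3 ≥ 0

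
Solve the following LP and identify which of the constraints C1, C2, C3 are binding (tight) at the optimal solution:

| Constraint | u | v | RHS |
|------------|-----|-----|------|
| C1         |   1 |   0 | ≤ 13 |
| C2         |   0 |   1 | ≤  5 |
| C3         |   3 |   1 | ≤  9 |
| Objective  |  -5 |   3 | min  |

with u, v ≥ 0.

At u = 3, v = 0, compute slack b - a·x for each constraint:
  C1: 13 − 3 = 10  (slack)
  C2: 5 − 0 = 5  (slack)
  C3: 9 − 9 = 0  (binding)

Optimal: u = 3, v = 0
Binding: C3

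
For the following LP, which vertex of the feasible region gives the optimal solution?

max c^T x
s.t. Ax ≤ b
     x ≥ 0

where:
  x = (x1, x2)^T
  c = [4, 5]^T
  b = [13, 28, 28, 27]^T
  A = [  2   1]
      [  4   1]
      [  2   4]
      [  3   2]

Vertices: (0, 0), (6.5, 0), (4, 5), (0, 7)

Evaluate the objective at each vertex of the feasible region:
  z(0, 0) = 0
  z(6.5, 0) = 26
  z(4, 5) = 41  ←
  z(0, 7) = 35
The maximum is at x1 = 4, x2 = 5.

(4, 5)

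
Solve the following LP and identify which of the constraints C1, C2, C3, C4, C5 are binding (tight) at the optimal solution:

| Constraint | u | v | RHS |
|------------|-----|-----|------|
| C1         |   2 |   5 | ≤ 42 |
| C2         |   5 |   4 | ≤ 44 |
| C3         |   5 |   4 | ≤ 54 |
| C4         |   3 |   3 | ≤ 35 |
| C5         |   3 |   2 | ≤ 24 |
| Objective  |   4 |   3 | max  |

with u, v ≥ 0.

At u = 4, v = 6, compute slack b - a·x for each constraint:
  C1: 42 − 38 = 4  (slack)
  C2: 44 − 44 = 0  (binding)
  C3: 54 − 44 = 10  (slack)
  C4: 35 − 30 = 5  (slack)
  C5: 24 − 24 = 0  (binding)

Optimal: u = 4, v = 6
Binding: C2, C5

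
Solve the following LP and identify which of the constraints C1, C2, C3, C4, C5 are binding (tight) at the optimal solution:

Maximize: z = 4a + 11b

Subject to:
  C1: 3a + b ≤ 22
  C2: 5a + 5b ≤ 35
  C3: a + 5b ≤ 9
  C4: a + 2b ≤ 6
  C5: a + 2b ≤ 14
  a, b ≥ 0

At a = 4, b = 1, compute slack b - a·x for each constraint:
  C1: 22 − 13 = 9  (slack)
  C2: 35 − 25 = 10  (slack)
  C3: 9 − 9 = 0  (binding)
  C4: 6 − 6 = 0  (binding)
  C5: 14 − 6 = 8  (slack)

Optimal: a = 4, b = 1
Binding: C3, C4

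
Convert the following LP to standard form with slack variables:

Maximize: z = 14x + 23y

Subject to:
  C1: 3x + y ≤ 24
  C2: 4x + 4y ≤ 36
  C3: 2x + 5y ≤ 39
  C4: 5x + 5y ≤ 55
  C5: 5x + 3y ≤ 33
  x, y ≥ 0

max z = 14x + 23y

s.t.
  3x + y + s1 = 24
  4x + 4y + s2 = 36
  2x + 5y + s3 = 39
  5x + 5y + s4 = 55
  5x + 3y + s5 = 33
  x, y, s1, s2, s3, s4, s5 ≥ 0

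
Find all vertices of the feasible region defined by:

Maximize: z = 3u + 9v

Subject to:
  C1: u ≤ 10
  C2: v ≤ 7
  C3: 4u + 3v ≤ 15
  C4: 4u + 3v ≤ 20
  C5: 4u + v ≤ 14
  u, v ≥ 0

(0, 0), (3.5, 0), (3.375, 0.5), (0, 5)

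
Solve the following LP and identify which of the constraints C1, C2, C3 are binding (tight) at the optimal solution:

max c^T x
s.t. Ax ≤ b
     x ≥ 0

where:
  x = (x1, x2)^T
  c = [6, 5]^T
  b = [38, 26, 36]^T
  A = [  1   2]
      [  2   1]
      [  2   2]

At x1 = 8, x2 = 10, compute slack b - a·x for each constraint:
  C1: 38 − 28 = 10  (slack)
  C2: 26 − 26 = 0  (binding)
  C3: 36 − 36 = 0  (binding)

Optimal: x1 = 8, x2 = 10
Binding: C2, C3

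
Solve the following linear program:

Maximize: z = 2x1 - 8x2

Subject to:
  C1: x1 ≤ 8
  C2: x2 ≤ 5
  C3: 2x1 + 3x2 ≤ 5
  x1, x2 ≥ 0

Evaluate the objective at each vertex of the feasible region:
  z(0, 0) = 0
  z(2.5, 0) = 5  ←
  z(0, 1.667) = -13.33
The maximum is at x1 = 2.5, x2 = 0.

x1 = 2.5, x2 = 0, z = 5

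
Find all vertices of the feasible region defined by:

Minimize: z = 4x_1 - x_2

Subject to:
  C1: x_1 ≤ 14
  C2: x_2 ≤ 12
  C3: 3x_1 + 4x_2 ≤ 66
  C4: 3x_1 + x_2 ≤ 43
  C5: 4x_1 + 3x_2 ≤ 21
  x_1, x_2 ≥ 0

(0, 0), (5.25, 0), (0, 7)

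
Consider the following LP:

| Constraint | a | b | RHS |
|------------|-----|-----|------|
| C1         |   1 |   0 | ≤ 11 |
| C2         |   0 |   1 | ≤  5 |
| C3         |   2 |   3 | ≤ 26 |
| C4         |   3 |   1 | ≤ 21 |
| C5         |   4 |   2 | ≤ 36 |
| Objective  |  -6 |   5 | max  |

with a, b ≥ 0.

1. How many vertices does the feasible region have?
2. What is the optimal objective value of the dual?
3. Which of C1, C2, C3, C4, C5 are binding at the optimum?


1. 4
2. 25
3. C2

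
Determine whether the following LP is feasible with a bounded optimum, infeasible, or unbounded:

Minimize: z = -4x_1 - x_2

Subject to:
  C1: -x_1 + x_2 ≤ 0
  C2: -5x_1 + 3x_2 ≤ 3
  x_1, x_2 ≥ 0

Unbounded (objective can decrease without bound)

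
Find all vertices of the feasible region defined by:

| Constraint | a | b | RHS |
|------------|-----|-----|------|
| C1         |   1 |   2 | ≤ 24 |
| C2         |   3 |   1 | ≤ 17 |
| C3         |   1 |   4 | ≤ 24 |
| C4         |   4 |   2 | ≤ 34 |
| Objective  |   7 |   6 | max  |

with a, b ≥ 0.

(0, 0), (5.667, 0), (4, 5), (0, 6)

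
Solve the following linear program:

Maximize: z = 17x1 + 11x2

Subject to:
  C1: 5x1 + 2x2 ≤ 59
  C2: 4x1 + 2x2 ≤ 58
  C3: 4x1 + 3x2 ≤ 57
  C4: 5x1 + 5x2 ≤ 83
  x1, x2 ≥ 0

Evaluate the objective at each vertex of the feasible region:
  z(0, 0) = 0
  z(11.8, 0) = 200.6
  z(9, 7) = 230  ←
  z(7.2, 9.4) = 225.8
  z(0, 16.6) = 182.6
The maximum is at x1 = 9, x2 = 7.

x1 = 9, x2 = 7, z = 230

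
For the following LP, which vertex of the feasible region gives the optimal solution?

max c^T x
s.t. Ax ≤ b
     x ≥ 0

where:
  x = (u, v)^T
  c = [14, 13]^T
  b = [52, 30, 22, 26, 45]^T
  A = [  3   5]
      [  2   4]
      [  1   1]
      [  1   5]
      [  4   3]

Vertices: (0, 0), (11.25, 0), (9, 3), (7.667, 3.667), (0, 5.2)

Evaluate the objective at each vertex of the feasible region:
  z(0, 0) = 0
  z(11.25, 0) = 157.5
  z(9, 3) = 165  ←
  z(7.667, 3.667) = 155
  z(0, 5.2) = 67.6
The maximum is at u = 9, v = 3.

(9, 3)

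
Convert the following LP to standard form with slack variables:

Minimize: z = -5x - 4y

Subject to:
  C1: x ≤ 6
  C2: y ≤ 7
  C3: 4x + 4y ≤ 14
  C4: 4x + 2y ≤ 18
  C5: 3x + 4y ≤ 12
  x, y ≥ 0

min z = -5x - 4y

s.t.
  x + s1 = 6
  y + s2 = 7
  4x + 4y + s3 = 14
  4x + 2y + s4 = 18
  3x + 4y + s5 = 12
  x, y, s1, s2, s3, s4, s5 ≥ 0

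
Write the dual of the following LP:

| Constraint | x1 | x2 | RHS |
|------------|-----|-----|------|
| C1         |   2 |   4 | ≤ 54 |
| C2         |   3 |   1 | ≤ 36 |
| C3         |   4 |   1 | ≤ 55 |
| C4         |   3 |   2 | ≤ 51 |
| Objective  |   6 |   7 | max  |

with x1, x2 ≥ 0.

Primal max cᵀx s.t. Ax ≤ b, x ≥ 0  →  Dual min bᵀy s.t. Aᵀy ≥ c, y ≥ 0.

Minimize: z = 54y1 + 36y2 + 55y3 + 51y4

Subject to:
  2y1 + 3y2 + 4y3 + 3y4 ≥ 6
  4y1 + y2 + y3 + 2y4 ≥ 7
  y1, y2, y3, y4 ≥ 0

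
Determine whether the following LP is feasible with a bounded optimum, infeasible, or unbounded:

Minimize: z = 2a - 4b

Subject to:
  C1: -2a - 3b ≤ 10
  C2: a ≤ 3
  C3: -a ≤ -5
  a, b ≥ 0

Infeasible (no feasible solution exists)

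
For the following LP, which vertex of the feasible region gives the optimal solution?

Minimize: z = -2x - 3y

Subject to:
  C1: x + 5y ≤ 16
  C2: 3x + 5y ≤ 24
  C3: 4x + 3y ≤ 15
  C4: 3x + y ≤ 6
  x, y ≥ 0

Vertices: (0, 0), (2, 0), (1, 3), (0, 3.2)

Evaluate the objective at each vertex of the feasible region:
  z(0, 0) = 0
  z(2, 0) = -4
  z(1, 3) = -11  ←
  z(0, 3.2) = -9.6
The minimum is at x = 1, y = 3.

(1, 3)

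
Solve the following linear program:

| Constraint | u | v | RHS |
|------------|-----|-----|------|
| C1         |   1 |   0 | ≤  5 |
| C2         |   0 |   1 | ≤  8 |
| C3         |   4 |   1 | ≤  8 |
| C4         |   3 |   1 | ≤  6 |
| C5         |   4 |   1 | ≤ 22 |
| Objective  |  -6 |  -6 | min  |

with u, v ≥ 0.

Evaluate the objective at each vertex of the feasible region:
  z(0, 0) = 0
  z(2, 0) = -12
  z(0, 6) = -36  ←
The minimum is at u = 0, v = 6.

u = 0, v = 6, z = -36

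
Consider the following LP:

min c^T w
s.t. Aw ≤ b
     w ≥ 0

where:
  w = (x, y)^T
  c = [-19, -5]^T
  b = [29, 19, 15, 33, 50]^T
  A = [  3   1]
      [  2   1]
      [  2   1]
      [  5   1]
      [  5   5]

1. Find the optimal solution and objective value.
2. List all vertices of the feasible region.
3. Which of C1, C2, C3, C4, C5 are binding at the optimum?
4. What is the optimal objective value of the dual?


1. x = 6, y = 3, z = -129
2. (0, 0), (6.6, 0), (6, 3), (5, 5), (0, 10)
3. C3, C4
4. -129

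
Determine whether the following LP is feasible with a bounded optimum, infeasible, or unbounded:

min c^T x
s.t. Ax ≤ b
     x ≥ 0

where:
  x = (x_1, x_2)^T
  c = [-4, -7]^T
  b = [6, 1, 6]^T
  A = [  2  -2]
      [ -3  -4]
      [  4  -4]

Unbounded (objective can decrease without bound)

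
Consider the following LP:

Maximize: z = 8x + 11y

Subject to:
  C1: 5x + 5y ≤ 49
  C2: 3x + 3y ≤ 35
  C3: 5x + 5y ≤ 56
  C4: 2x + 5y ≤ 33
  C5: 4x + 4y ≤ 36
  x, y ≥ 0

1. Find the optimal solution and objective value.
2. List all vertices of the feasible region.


1. x = 4, y = 5, z = 87
2. (0, 0), (9, 0), (4, 5), (0, 6.6)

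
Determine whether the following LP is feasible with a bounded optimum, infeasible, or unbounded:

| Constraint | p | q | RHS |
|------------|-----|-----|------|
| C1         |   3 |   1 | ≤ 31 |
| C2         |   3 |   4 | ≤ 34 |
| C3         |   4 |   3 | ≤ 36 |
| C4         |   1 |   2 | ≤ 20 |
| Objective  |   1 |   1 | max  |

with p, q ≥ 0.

Feasible with a bounded optimal solution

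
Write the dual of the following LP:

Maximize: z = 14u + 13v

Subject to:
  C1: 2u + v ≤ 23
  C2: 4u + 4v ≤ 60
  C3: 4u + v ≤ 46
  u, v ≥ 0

Primal max cᵀx s.t. Ax ≤ b, x ≥ 0  →  Dual min bᵀy s.t. Aᵀy ≥ c, y ≥ 0.

Minimize: z = 23y1 + 60y2 + 46y3

Subject to:
  2y1 + 4y2 + 4y3 ≥ 14
  y1 + 4y2 + y3 ≥ 13
  y1, y2, y3 ≥ 0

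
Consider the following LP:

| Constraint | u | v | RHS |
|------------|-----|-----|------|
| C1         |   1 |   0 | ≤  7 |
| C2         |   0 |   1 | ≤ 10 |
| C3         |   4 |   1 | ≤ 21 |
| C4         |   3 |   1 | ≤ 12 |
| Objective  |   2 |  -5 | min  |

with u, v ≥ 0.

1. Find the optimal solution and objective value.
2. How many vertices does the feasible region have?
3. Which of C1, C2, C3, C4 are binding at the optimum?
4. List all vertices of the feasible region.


1. u = 0, v = 10, z = -50
2. 4
3. C2
4. (0, 0), (4, 0), (0.6667, 10), (0, 10)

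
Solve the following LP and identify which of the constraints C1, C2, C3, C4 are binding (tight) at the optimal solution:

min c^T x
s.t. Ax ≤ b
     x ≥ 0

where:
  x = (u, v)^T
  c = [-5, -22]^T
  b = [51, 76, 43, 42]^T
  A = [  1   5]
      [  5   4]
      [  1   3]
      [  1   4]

At u = 6, v = 9, compute slack b - a·x for each constraint:
  C1: 51 − 51 = 0  (binding)
  C2: 76 − 66 = 10  (slack)
  C3: 43 − 33 = 10  (slack)
  C4: 42 − 42 = 0  (binding)

Optimal: u = 6, v = 9
Binding: C1, C4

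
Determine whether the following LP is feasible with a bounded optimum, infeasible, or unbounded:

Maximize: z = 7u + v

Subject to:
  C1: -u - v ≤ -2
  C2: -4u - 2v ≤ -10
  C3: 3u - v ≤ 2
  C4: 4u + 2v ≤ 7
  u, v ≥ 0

Infeasible (no feasible solution exists)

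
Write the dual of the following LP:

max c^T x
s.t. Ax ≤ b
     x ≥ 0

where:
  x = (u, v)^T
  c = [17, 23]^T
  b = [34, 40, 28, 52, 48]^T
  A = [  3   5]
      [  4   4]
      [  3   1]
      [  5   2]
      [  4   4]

Primal max cᵀx s.t. Ax ≤ b, x ≥ 0  →  Dual min bᵀy s.t. Aᵀy ≥ c, y ≥ 0.

Minimize: z = 34y1 + 40y2 + 28y3 + 52y4 + 48y5

Subject to:
  3y1 + 4y2 + 3y3 + 5y4 + 4y5 ≥ 17
  5y1 + 4y2 + y3 + 2y4 + 4y5 ≥ 23
  y1, y2, y3, y4, y5 ≥ 0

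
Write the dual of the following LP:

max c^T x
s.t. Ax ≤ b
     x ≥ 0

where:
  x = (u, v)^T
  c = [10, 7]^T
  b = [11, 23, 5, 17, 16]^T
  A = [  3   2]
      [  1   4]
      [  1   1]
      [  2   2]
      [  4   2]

Primal max cᵀx s.t. Ax ≤ b, x ≥ 0  →  Dual min bᵀy s.t. Aᵀy ≥ c, y ≥ 0.

Minimize: z = 11y1 + 23y2 + 5y3 + 17y4 + 16y5

Subject to:
  3y1 + y2 + y3 + 2y4 + 4y5 ≥ 10
  2y1 + 4y2 + y3 + 2y4 + 2y5 ≥ 7
  y1, y2, y3, y4, y5 ≥ 0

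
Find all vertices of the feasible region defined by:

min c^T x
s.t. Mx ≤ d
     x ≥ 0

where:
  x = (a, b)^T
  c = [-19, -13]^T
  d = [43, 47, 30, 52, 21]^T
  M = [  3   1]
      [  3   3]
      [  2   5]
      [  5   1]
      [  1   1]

(0, 0), (10.4, 0), (10, 2), (0, 6)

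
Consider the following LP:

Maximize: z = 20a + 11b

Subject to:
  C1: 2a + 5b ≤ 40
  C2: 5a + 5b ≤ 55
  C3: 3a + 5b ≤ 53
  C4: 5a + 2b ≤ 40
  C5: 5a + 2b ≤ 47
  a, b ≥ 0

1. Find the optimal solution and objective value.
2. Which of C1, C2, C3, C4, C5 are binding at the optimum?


1. a = 6, b = 5, z = 175
2. C2, C4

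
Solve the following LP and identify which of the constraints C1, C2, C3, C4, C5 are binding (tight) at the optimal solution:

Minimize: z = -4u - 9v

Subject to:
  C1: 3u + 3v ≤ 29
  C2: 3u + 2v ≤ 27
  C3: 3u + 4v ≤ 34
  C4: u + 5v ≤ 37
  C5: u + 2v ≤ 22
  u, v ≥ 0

At u = 2, v = 7, compute slack b - a·x for each constraint:
  C1: 29 − 27 = 2  (slack)
  C2: 27 − 20 = 7  (slack)
  C3: 34 − 34 = 0  (binding)
  C4: 37 − 37 = 0  (binding)
  C5: 22 − 16 = 6  (slack)

Optimal: u = 2, v = 7
Binding: C3, C4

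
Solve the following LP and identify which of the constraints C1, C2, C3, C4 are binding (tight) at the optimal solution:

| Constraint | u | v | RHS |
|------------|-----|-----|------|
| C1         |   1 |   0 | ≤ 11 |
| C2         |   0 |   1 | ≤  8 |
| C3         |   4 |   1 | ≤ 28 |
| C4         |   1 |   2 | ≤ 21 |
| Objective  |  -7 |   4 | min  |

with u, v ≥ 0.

At u = 7, v = 0, compute slack b - a·x for each constraint:
  C1: 11 − 7 = 4  (slack)
  C2: 8 − 0 = 8  (slack)
  C3: 28 − 28 = 0  (binding)
  C4: 21 − 7 = 14  (slack)

Optimal: u = 7, v = 0
Binding: C3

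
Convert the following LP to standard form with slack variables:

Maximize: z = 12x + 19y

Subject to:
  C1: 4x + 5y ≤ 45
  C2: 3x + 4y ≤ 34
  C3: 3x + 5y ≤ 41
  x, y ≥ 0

max z = 12x + 19y

s.t.
  4x + 5y + s1 = 45
  3x + 4y + s2 = 34
  3x + 5y + s3 = 41
  x, y, s1, s2, s3 ≥ 0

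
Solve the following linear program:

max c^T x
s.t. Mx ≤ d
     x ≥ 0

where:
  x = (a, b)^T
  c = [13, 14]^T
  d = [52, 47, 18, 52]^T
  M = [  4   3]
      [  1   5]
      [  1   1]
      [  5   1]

Evaluate the objective at each vertex of the feasible region:
  z(0, 0) = 0
  z(10.4, 0) = 135.2
  z(9.455, 4.727) = 189.1
  z(7, 8) = 203  ←
  z(0, 9.4) = 131.6
The maximum is at a = 7, b = 8.

a = 7, b = 8, z = 203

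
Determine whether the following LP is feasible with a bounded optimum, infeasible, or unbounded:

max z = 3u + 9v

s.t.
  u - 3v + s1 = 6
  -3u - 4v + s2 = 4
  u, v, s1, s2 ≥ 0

Unbounded (objective can increase without bound)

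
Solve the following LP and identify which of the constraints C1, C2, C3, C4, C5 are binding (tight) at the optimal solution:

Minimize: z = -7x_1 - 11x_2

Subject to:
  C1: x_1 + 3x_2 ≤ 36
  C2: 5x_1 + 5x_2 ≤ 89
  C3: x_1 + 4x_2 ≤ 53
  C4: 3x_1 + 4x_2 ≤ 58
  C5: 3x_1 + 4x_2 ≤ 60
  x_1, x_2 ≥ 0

At x_1 = 6, x_2 = 10, compute slack b - a·x for each constraint:
  C1: 36 − 36 = 0  (binding)
  C2: 89 − 80 = 9  (slack)
  C3: 53 − 46 = 7  (slack)
  C4: 58 − 58 = 0  (binding)
  C5: 60 − 58 = 2  (slack)

Optimal: x_1 = 6, x_2 = 10
Binding: C1, C4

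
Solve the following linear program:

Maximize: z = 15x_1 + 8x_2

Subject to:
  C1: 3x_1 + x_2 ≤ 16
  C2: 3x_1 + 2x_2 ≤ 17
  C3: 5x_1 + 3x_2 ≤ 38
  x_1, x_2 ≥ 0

Evaluate the objective at each vertex of the feasible region:
  z(0, 0) = 0
  z(5.333, 0) = 80
  z(5, 1) = 83  ←
  z(0, 8.5) = 68
The maximum is at x_1 = 5, x_2 = 1.

x_1 = 5, x_2 = 1, z = 83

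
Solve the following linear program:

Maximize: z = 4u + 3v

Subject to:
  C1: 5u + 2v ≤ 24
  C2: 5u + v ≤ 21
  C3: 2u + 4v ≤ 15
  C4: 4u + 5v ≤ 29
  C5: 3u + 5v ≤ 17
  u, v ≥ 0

Evaluate the objective at each vertex of the feasible region:
  z(0, 0) = 0
  z(4.2, 0) = 16.8
  z(4, 1) = 19  ←
  z(0, 3.4) = 10.2
The maximum is at u = 4, v = 1.

u = 4, v = 1, z = 19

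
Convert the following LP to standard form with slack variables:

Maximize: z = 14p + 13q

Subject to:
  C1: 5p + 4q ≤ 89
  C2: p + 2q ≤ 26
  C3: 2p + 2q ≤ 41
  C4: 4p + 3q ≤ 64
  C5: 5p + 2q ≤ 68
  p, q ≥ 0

max z = 14p + 13q

s.t.
  5p + 4q + s1 = 89
  p + 2q + s2 = 26
  2p + 2q + s3 = 41
  4p + 3q + s4 = 64
  5p + 2q + s5 = 68
  p, q, s1, s2, s3, s4, s5 ≥ 0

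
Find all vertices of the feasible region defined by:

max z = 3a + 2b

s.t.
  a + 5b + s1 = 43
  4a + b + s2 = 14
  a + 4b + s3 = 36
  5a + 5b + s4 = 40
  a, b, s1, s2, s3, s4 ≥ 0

(0, 0), (3.5, 0), (2, 6), (0, 8)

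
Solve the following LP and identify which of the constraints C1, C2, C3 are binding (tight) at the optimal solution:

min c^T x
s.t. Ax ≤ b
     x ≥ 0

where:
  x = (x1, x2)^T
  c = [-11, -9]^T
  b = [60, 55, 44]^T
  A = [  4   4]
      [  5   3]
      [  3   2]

At x1 = 5, x2 = 10, compute slack b - a·x for each constraint:
  C1: 60 − 60 = 0  (binding)
  C2: 55 − 55 = 0  (binding)
  C3: 44 − 35 = 9  (slack)

Optimal: x1 = 5, x2 = 10
Binding: C1, C2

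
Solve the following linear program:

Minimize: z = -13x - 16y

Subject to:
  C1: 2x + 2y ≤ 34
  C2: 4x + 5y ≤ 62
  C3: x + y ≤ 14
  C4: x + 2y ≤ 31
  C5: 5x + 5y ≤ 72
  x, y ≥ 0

Evaluate the objective at each vertex of the feasible region:
  z(0, 0) = 0
  z(14, 0) = -182
  z(8, 6) = -200  ←
  z(0, 12.4) = -198.4
The minimum is at x = 8, y = 6.

x = 8, y = 6, z = -200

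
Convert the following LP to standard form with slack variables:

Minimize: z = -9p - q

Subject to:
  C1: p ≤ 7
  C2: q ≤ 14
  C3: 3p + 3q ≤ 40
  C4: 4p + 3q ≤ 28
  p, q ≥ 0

min z = -9p - q

s.t.
  p + s1 = 7
  q + s2 = 14
  3p + 3q + s3 = 40
  4p + 3q + s4 = 28
  p, q, s1, s2, s3, s4 ≥ 0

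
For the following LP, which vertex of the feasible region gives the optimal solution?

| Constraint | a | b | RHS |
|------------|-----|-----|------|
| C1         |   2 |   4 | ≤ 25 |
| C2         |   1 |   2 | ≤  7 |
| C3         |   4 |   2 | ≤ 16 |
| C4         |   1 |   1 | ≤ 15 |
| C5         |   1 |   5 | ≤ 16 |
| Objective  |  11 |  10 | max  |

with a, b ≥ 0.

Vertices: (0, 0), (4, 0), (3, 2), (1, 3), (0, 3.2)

Evaluate the objective at each vertex of the feasible region:
  z(0, 0) = 0
  z(4, 0) = 44
  z(3, 2) = 53  ←
  z(1, 3) = 41
  z(0, 3.2) = 32
The maximum is at a = 3, b = 2.

(3, 2)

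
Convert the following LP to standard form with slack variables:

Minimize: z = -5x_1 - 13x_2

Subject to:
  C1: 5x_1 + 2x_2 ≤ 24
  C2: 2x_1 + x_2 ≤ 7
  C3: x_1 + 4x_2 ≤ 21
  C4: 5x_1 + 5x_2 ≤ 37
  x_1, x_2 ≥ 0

min z = -5x_1 - 13x_2

s.t.
  5x_1 + 2x_2 + s1 = 24
  2x_1 + x_2 + s2 = 7
  x_1 + 4x_2 + s3 = 21
  5x_1 + 5x_2 + s4 = 37
  x_1, x_2, s1, s2, s3, s4 ≥ 0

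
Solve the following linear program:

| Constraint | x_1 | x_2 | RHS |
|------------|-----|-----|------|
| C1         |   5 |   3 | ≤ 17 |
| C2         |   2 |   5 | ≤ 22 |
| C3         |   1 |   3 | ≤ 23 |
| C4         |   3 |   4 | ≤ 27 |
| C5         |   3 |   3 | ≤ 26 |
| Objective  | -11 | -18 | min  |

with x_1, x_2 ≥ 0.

Evaluate the objective at each vertex of the feasible region:
  z(0, 0) = 0
  z(3.4, 0) = -37.4
  z(1, 4) = -83  ←
  z(0, 4.4) = -79.2
The minimum is at x_1 = 1, x_2 = 4.

x_1 = 1, x_2 = 4, z = -83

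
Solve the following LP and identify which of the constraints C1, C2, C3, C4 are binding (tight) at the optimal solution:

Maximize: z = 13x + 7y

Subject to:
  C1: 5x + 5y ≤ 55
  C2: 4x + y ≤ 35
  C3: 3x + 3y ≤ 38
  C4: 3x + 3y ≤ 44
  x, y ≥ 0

At x = 8, y = 3, compute slack b - a·x for each constraint:
  C1: 55 − 55 = 0  (binding)
  C2: 35 − 35 = 0  (binding)
  C3: 38 − 33 = 5  (slack)
  C4: 44 − 33 = 11  (slack)

Optimal: x = 8, y = 3
Binding: C1, C2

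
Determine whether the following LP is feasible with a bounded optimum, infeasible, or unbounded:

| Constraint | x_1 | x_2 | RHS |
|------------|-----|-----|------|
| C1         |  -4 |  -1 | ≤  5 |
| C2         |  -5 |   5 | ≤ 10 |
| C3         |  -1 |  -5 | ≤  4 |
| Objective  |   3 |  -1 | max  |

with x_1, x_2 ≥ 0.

Unbounded (objective can increase without bound)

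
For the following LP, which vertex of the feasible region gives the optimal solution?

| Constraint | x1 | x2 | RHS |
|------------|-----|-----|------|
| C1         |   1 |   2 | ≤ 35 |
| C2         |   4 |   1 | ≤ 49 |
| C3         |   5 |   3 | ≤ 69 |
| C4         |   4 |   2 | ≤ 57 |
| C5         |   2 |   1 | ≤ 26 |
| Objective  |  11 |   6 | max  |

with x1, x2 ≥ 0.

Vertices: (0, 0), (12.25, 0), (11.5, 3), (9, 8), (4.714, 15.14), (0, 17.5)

Evaluate the objective at each vertex of the feasible region:
  z(0, 0) = 0
  z(12.25, 0) = 134.8
  z(11.5, 3) = 144.5
  z(9, 8) = 147  ←
  z(4.714, 15.14) = 142.7
  z(0, 17.5) = 105
The maximum is at x1 = 9, x2 = 8.

(9, 8)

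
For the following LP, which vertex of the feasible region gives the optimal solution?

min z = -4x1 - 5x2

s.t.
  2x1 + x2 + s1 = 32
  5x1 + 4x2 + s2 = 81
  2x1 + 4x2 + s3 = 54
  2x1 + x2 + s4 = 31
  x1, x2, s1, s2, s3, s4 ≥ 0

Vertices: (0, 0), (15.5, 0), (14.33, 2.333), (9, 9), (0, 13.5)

Evaluate the objective at each vertex of the feasible region:
  z(0, 0) = 0
  z(15.5, 0) = -62
  z(14.33, 2.333) = -69
  z(9, 9) = -81  ←
  z(0, 13.5) = -67.5
The minimum is at x1 = 9, x2 = 9.

(9, 9)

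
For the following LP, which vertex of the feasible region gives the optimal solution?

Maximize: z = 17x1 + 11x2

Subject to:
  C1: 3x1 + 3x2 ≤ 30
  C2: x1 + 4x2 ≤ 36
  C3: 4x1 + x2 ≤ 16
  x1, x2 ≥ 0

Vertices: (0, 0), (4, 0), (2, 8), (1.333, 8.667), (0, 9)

Evaluate the objective at each vertex of the feasible region:
  z(0, 0) = 0
  z(4, 0) = 68
  z(2, 8) = 122  ←
  z(1.333, 8.667) = 118
  z(0, 9) = 99
The maximum is at x1 = 2, x2 = 8.

(2, 8)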